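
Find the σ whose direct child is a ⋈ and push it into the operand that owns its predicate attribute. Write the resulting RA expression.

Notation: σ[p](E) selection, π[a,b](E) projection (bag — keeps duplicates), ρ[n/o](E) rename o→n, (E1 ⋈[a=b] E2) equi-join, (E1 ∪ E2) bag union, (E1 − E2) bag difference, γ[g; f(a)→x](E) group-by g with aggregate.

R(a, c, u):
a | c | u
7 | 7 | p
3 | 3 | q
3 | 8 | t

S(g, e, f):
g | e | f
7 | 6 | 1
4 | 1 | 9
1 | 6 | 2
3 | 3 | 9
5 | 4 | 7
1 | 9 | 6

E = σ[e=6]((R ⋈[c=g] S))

σ filters on e, owned by the right side.
E' = (R ⋈[c=g] σ[e=6](S))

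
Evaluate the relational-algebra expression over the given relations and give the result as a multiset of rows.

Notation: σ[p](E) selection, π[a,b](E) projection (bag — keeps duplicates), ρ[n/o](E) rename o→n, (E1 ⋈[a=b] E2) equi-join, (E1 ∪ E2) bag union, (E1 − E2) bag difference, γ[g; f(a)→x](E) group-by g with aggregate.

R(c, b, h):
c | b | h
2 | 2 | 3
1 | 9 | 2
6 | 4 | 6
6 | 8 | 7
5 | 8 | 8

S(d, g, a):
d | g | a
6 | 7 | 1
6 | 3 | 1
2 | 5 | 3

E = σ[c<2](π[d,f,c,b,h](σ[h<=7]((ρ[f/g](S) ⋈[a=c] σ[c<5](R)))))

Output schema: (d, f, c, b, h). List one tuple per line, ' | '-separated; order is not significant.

Per-node cardinality:
  S → 3
  ρ[f/g](S) → 3
  R → 5
  σ[c<5](R) → 2
  (ρ[f/g](S) ⋈[a=c] σ[c<5](R)) → 2
  σ[h<=7]((ρ[f/g](S) ⋈[a=c] σ[c<5](R))) → 2
  π[d,f,c,b,h](σ[h<=7]((ρ[f/g](S) ⋈[a=c] σ[c<5](R)))) → 2
  σ[c<2](π[d,f,c,b,h](σ[h<=7]((ρ[f/g](S) ⋈[a=c] σ[c<5](R))))) → 2

== RESULT ==
d | f | c | b | h
6 | 3 | 1 | 9 | 2
6 | 7 | 1 | 9 | 2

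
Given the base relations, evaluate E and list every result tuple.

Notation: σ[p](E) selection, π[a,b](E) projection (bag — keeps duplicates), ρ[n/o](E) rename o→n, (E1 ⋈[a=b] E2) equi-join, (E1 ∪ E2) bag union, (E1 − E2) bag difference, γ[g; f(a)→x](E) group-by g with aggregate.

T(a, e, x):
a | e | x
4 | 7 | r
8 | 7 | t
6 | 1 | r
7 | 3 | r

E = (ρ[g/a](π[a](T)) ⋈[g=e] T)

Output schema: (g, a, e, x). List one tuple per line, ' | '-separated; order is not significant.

Subexpression sizes:
  T → 4
  π[a](T) → 4
  ρ[g/a](π[a](T)) → 4
  T → 4
  (ρ[g/a](π[a](T)) ⋈[g=e] T) → 2

== RESULT ==
g | a | e | x
7 | 4 | 7 | r
7 | 8 | 7 | t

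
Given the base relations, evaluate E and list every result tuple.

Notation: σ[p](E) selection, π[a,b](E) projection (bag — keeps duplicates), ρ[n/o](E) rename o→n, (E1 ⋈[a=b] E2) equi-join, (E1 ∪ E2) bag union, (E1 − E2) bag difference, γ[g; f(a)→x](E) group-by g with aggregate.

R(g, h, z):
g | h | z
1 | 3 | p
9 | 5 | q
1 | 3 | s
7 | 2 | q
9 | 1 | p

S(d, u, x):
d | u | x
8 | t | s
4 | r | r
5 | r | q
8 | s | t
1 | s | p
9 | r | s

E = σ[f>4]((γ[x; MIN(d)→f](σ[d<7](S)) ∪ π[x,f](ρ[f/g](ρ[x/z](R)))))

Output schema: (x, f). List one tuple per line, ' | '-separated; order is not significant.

Row counts bottom-up:
  S → 6
  σ[d<7](S) → 3
  γ[x; MIN(d)→f](σ[d<7](S)) → 3
  R → 5
  ρ[x/z](R) → 5
  ρ[f/g](ρ[x/z](R)) → 5
  π[x,f](ρ[f/g](ρ[x/z](R))) → 5
  (γ[x; MIN(d)→f](σ[d<7](S)) ∪ π[x,f](ρ[f/g](ρ[x/z](R)))) → 8
  σ[f>4]((γ[x; MIN(d)→f](σ[d<7](S)) ∪ π[x,f](ρ[f/g](ρ[x/z](R))))) → 4

== RESULT ==
x | f
p | 9
q | 5
q | 7
q | 9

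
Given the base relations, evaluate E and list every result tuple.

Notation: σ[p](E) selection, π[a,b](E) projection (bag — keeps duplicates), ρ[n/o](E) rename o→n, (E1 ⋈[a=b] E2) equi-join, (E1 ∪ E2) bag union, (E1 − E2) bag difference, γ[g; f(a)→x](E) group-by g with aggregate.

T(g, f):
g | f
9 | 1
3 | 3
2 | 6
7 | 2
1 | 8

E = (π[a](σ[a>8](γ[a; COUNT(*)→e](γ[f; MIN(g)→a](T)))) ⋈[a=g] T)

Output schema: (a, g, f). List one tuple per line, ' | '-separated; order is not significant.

Subexpression sizes:
  T → 5
  γ[f; MIN(g)→a](T) → 5
  γ[a; COUNT(*)→e](γ[f; MIN(g)→a](T)) → 5
  σ[a>8](γ[a; COUNT(*)→e](γ[f; MIN(g)→a](T))) → 1
  π[a](σ[a>8](γ[a; COUNT(*)→e](γ[f; MIN(g)→a](T)))) → 1
  T → 5
  (π[a](σ[a>8](γ[a; COUNT(*)→e](γ[f; MIN(g)→a](T)))) ⋈[a=g] T) → 1

== RESULT ==
a | g | f
9 | 9 | 1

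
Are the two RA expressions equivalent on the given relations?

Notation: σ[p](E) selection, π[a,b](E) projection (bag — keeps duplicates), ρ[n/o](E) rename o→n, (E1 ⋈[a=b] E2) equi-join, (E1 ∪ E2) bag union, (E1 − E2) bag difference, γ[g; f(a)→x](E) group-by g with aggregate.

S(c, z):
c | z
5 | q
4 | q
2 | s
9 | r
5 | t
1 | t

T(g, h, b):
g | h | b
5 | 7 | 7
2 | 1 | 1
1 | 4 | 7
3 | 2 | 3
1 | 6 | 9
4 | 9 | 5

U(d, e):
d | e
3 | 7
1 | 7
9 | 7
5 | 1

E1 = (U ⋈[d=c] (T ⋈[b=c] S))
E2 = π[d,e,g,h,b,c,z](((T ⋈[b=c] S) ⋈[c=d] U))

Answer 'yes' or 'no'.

E1 row counts bottom-up:
  U → 4
  T → 6
  S → 6
  (T ⋈[b=c] S) → 4
  (U ⋈[d=c] (T ⋈[b=c] S)) → 4
E2 row counts bottom-up:
  T → 6
  S → 6
  (T ⋈[b=c] S) → 4
  U → 4
  ((T ⋈[b=c] S) ⋈[c=d] U) → 4
  π[d,e,g,h,b,c,z](((T ⋈[b=c] S) ⋈[c=d] U)) → 4

E1 and E2 produce the same multiset:
d | e | g | h | b | c | z
1 | 7 | 2 | 1 | 1 | 1 | t
5 | 1 | 4 | 9 | 5 | 5 | q
5 | 1 | 4 | 9 | 5 | 5 | t
9 | 7 | 1 | 6 | 9 | 9 | r

yes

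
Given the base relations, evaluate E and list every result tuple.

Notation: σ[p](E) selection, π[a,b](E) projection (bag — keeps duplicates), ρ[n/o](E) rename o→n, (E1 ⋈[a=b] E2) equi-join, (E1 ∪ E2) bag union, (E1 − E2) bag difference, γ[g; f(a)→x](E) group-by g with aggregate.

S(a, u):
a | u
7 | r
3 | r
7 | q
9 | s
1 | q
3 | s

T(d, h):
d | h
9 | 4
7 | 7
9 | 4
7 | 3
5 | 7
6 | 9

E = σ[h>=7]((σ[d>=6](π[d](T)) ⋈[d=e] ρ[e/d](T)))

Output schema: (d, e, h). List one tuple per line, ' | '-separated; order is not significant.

Stepwise |·|:
  T → 6
  π[d](T) → 6
  σ[d>=6](π[d](T)) → 5
  T → 6
  ρ[e/d](T) → 6
  (σ[d>=6](π[d](T)) ⋈[d=e] ρ[e/d](T)) → 9
  σ[h>=7]((σ[d>=6](π[d](T)) ⋈[d=e] ρ[e/d](T))) → 3

== RESULT ==
d | e | h
6 | 6 | 9
7 | 7 | 7
7 | 7 | 7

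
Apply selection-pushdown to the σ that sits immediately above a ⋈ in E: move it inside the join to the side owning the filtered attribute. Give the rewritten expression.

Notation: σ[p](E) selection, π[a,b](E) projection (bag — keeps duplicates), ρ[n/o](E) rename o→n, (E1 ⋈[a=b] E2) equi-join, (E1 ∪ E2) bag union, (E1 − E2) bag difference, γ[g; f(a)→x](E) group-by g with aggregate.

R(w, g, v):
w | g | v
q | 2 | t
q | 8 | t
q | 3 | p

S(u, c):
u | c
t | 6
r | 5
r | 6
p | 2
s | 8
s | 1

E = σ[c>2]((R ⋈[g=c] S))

σ filters on c, owned by the right side.
E' = (R ⋈[g=c] σ[c>2](S))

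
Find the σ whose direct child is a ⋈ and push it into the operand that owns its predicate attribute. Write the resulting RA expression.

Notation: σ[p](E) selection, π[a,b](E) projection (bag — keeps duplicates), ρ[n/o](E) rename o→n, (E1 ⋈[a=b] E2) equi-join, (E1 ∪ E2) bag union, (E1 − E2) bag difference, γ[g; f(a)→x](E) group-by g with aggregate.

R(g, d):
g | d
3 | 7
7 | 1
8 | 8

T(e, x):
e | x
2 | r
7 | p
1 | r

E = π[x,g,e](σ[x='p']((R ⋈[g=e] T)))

σ filters on x, owned by the right side.
E' = π[x,g,e]((R ⋈[g=e] σ[x='p'](T)))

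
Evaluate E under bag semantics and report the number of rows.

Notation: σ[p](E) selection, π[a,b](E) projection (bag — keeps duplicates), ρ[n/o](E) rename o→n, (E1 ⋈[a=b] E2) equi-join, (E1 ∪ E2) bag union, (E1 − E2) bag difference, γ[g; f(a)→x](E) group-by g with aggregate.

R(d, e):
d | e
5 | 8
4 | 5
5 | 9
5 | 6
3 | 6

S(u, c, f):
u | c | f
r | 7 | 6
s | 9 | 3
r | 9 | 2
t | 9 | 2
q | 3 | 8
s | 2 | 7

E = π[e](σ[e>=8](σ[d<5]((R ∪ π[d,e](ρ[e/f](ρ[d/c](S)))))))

Per-node cardinality:
  R → 5
  S → 6
  ρ[d/c](S) → 6
  ρ[e/f](ρ[d/c](S)) → 6
  π[d,e](ρ[e/f](ρ[d/c](S))) → 6
  (R ∪ π[d,e](ρ[e/f](ρ[d/c](S)))) → 11
  σ[d<5]((R ∪ π[d,e](ρ[e/f](ρ[d/c](S))))) → 4
  σ[e>=8](σ[d<5]((R ∪ π[d,e](ρ[e/f](ρ[d/c](S)))))) → 1
  π[e](σ[e>=8](σ[d<5]((R ∪ π[d,e](ρ[e/f](ρ[d/c](S))))))) → 1

|E| = 1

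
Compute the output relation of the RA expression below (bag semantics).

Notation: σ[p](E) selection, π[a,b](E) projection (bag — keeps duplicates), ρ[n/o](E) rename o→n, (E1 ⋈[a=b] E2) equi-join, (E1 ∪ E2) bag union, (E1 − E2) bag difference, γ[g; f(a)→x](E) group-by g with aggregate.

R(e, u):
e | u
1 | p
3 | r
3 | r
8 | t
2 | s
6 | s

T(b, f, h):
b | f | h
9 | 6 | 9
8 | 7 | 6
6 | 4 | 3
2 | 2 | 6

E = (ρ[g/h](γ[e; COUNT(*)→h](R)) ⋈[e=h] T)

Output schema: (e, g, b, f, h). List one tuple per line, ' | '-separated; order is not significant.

Stepwise |·|:
  R → 6
  γ[e; COUNT(*)→h](R) → 5
  ρ[g/h](γ[e; COUNT(*)→h](R)) → 5
  T → 4
  (ρ[g/h](γ[e; COUNT(*)→h](R)) ⋈[e=h] T) → 3

== RESULT ==
e | g | b | f | h
3 | 2 | 6 | 4 | 3
6 | 1 | 2 | 2 | 6
6 | 1 | 8 | 7 | 6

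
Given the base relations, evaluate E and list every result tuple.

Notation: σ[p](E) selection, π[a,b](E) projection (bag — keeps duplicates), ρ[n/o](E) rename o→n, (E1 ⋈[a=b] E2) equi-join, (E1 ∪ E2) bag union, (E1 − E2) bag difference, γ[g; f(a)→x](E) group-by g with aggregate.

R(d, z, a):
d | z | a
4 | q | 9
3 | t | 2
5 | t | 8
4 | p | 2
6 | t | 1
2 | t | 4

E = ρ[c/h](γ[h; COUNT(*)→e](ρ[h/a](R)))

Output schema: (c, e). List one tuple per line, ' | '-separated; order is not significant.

Stepwise |·|:
  R → 6
  ρ[h/a](R) → 6
  γ[h; COUNT(*)→e](ρ[h/a](R)) → 5
  ρ[c/h](γ[h; COUNT(*)→e](ρ[h/a](R))) → 5

== RESULT ==
c | e
1 | 1
2 | 2
4 | 1
8 | 1
9 | 1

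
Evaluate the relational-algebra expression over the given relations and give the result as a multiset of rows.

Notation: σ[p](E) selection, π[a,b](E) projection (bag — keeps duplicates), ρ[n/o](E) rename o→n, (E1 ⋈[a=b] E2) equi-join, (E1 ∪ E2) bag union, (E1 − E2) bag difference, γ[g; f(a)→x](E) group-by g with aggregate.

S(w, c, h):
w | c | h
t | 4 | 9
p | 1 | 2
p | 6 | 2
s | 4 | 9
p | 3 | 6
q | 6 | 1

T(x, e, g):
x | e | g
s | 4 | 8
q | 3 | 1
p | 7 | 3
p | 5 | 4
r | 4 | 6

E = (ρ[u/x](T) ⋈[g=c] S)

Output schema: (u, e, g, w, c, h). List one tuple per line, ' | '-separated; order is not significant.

Per-node cardinality:
  T → 5
  ρ[u/x](T) → 5
  S → 6
  (ρ[u/x](T) ⋈[g=c] S) → 6

== RESULT ==
u | e | g | w | c | h
p | 5 | 4 | s | 4 | 9
p | 5 | 4 | t | 4 | 9
p | 7 | 3 | p | 3 | 6
q | 3 | 1 | p | 1 | 2
r | 4 | 6 | p | 6 | 2
r | 4 | 6 | q | 6 | 1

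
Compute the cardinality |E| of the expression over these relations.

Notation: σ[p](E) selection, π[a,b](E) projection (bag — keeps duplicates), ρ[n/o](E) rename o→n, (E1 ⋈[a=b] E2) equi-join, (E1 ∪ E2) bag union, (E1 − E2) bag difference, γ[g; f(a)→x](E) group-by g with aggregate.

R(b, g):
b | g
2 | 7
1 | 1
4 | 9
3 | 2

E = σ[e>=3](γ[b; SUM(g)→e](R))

Per-node cardinality:
  R → 4
  γ[b; SUM(g)→e](R) → 4
  σ[e>=3](γ[b; SUM(g)→e](R)) → 2

|E| = 2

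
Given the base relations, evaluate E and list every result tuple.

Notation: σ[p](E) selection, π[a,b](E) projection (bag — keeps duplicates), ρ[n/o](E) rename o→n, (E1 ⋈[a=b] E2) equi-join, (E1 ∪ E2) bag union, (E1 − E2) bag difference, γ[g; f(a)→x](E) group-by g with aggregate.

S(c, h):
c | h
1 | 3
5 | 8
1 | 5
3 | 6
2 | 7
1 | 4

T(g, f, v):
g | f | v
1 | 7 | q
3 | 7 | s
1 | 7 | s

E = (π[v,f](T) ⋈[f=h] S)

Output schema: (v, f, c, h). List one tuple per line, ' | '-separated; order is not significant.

Per-node cardinality:
  T → 3
  π[v,f](T) → 3
  S → 6
  (π[v,f](T) ⋈[f=h] S) → 3

== RESULT ==
v | f | c | h
q | 7 | 2 | 7
s | 7 | 2 | 7
s | 7 | 2 | 7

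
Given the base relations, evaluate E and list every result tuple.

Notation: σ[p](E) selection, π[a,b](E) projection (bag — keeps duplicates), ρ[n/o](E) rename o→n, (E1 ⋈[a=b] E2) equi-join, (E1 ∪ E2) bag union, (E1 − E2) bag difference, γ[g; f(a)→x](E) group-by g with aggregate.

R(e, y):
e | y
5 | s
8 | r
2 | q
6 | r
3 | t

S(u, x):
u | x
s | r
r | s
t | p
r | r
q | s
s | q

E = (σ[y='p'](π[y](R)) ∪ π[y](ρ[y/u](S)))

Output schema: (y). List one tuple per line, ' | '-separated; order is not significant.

Stepwise |·|:
  R → 5
  π[y](R) → 5
  σ[y='p'](π[y](R)) → 0
  S → 6
  ρ[y/u](S) → 6
  π[y](ρ[y/u](S)) → 6
  (σ[y='p'](π[y](R)) ∪ π[y](ρ[y/u](S))) → 6

== RESULT ==
y
q
r
r
s
s
t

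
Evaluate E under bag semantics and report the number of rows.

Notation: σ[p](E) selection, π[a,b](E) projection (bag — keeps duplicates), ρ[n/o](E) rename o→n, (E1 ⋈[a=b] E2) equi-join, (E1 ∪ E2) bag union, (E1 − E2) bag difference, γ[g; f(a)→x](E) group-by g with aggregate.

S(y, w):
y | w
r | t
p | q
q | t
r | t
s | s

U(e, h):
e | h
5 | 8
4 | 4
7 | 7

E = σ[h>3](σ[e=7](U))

Stepwise |·|:
  U → 3
  σ[e=7](U) → 1
  σ[h>3](σ[e=7](U)) → 1

|E| = 1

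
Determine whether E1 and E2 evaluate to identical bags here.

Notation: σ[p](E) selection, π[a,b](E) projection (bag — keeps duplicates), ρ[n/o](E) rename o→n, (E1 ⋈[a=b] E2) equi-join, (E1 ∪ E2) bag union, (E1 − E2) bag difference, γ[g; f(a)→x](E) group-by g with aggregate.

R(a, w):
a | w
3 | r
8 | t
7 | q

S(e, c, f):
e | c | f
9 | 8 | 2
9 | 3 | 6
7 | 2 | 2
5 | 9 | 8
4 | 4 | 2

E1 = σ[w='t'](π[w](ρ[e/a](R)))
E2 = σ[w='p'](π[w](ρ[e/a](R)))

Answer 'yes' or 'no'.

E1 per-node cardinality:
  R → 3
  ρ[e/a](R) → 3
  π[w](ρ[e/a](R)) → 3
  σ[w='t'](π[w](ρ[e/a](R))) → 1
E2 per-node cardinality:
  R → 3
  ρ[e/a](R) → 3
  π[w](ρ[e/a](R)) → 3
  σ[w='p'](π[w](ρ[e/a](R))) → 0

E1 result:
w
t
E2 result:
w
(0 rows)
Witness: ('t',) appears 1× in E1 but 0× in E2.

no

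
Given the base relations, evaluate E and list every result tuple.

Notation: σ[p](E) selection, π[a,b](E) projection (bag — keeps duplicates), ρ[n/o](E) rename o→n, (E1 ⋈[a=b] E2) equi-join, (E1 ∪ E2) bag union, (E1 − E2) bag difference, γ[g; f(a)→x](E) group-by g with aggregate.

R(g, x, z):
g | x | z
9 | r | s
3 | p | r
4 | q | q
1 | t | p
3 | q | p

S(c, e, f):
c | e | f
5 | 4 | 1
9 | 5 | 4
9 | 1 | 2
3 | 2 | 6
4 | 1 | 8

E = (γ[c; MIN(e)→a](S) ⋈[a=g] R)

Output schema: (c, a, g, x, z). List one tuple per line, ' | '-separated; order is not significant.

Subexpression sizes:
  S → 5
  γ[c; MIN(e)→a](S) → 4
  R → 5
  (γ[c; MIN(e)→a](S) ⋈[a=g] R) → 3

== RESULT ==
c | a | g | x | z
4 | 1 | 1 | t | p
5 | 4 | 4 | q | q
9 | 1 | 1 | t | p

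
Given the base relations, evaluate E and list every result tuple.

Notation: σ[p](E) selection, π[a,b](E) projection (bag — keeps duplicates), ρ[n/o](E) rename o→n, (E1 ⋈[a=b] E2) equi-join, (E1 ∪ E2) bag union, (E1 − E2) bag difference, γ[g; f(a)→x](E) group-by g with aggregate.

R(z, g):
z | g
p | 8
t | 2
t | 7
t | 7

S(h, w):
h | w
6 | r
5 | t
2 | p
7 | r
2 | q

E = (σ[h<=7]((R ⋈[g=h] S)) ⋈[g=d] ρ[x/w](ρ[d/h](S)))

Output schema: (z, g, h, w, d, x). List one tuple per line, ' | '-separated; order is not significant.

Stepwise |·|:
  R → 4
  S → 5
  (R ⋈[g=h] S) → 4
  σ[h<=7]((R ⋈[g=h] S)) → 4
  S → 5
  ρ[d/h](S) → 5
  ρ[x/w](ρ[d/h](S)) → 5
  (σ[h<=7]((R ⋈[g=h] S)) ⋈[g=d] ρ[x/w](ρ[d/h](S))) → 6

== RESULT ==
z | g | h | w | d | x
t | 2 | 2 | p | 2 | p
t | 2 | 2 | p | 2 | q
t | 2 | 2 | q | 2 | p
t | 2 | 2 | q | 2 | q
t | 7 | 7 | r | 7 | r
t | 7 | 7 | r | 7 | r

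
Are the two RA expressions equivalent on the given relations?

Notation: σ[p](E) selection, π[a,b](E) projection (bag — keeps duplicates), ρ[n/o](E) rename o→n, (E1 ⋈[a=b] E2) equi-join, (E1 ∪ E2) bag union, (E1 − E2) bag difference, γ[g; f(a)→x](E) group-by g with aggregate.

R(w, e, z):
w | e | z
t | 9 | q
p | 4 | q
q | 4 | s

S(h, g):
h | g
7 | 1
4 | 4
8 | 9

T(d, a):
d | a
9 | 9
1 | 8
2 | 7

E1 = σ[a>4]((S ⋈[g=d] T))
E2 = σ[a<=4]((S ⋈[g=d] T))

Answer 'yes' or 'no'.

E1 stepwise |·|:
  S → 3
  T → 3
  (S ⋈[g=d] T) → 2
  σ[a>4]((S ⋈[g=d] T)) → 2
E2 stepwise |·|:
  S → 3
  T → 3
  (S ⋈[g=d] T) → 2
  σ[a<=4]((S ⋈[g=d] T)) → 0

E1 result:
h | g | d | a
7 | 1 | 1 | 8
8 | 9 | 9 | 9
E2 result:
h | g | d | a
(0 rows)
Witness: (8, 9, 9, 9) appears 1× in E1 but 0× in E2.

no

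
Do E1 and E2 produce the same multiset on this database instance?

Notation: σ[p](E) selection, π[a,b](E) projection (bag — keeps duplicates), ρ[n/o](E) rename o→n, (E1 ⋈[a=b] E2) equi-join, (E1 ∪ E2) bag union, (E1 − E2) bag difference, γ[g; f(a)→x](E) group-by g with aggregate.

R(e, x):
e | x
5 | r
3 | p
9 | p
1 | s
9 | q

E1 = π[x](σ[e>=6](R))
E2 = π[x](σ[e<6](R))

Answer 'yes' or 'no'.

E1 row counts bottom-up:
  R → 5
  σ[e>=6](R) → 2
  π[x](σ[e>=6](R)) → 2
E2 row counts bottom-up:
  R → 5
  σ[e<6](R) → 3
  π[x](σ[e<6](R)) → 3

E1 result:
x
p
q
E2 result:
x
p
r
s
Witness: ('s',) appears 0× in E1 but 1× in E2.

no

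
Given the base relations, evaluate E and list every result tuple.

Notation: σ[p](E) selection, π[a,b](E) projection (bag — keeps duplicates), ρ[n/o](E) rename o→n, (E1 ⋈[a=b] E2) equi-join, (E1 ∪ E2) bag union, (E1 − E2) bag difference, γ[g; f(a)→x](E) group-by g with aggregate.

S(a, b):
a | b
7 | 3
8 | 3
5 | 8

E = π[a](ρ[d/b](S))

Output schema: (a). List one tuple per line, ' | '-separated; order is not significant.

Per-node cardinality:
  S → 3
  ρ[d/b](S) → 3
  π[a](ρ[d/b](S)) → 3

== RESULT ==
a
5
7
8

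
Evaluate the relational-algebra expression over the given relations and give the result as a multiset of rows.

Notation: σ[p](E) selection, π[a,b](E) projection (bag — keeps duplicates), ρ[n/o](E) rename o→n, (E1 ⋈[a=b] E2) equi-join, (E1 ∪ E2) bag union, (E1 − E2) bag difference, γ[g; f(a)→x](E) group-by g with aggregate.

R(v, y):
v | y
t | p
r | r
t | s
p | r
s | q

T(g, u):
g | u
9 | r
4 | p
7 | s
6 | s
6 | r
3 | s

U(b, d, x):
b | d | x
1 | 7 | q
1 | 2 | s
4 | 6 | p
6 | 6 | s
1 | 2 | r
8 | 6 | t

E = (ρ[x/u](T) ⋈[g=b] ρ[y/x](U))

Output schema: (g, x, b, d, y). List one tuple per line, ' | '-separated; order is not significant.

Per-node cardinality:
  T → 6
  ρ[x/u](T) → 6
  U → 6
  ρ[y/x](U) → 6
  (ρ[x/u](T) ⋈[g=b] ρ[y/x](U)) → 3

== RESULT ==
g | x | b | d | y
4 | p | 4 | 6 | p
6 | r | 6 | 6 | s
6 | s | 6 | 6 | s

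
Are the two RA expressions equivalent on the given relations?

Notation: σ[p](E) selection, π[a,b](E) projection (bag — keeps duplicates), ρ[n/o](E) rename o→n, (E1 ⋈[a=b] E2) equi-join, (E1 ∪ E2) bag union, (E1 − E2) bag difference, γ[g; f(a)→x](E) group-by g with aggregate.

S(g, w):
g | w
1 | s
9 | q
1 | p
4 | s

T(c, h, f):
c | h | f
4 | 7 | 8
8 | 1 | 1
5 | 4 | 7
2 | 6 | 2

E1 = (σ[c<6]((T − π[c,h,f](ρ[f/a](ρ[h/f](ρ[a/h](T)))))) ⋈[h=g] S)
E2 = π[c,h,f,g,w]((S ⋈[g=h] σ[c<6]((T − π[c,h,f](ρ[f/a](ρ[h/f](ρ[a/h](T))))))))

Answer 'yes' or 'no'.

E1 per-node cardinality:
  T → 4
  T → 4
  ρ[a/h](T) → 4
  ρ[h/f](ρ[a/h](T)) → 4
  ρ[f/a](ρ[h/f](ρ[a/h](T))) → 4
  π[c,h,f](ρ[f/a](ρ[h/f](ρ[a/h](T)))) → 4
  (T − π[c,h,f](ρ[f/a](ρ[h/f](ρ[a/h](T))))) → 3
  σ[c<6]((T − π[c,h,f](ρ[f/a](ρ[h/f](ρ[a/h](T)))))) → 3
  S → 4
  (σ[c<6]((T − π[c,h,f](ρ[f/a](ρ[h/f](ρ[a/h](T)))))) ⋈[h=g] S) → 1
E2 per-node cardinality:
  S → 4
  T → 4
  T → 4
  ρ[a/h](T) → 4
  ρ[h/f](ρ[a/h](T)) → 4
  ρ[f/a](ρ[h/f](ρ[a/h](T))) → 4
  π[c,h,f](ρ[f/a](ρ[h/f](ρ[a/h](T)))) → 4
  (T − π[c,h,f](ρ[f/a](ρ[h/f](ρ[a/h](T))))) → 3
  σ[c<6]((T − π[c,h,f](ρ[f/a](ρ[h/f](ρ[a/h](T)))))) → 3
  (S ⋈[g=h] σ[c<6]((T − π[c,h,f](ρ[f/a](ρ[h/f](ρ[a/h](T))))))) → 1
  π[c,h,f,g,w]((S ⋈[g=h] σ[c<6]((T − π[c,h,f](ρ[f/a](ρ[h/f](ρ[a/h](T)))))))) → 1

E1 and E2 produce the same multiset:
c | h | f | g | w
5 | 4 | 7 | 4 | s

yes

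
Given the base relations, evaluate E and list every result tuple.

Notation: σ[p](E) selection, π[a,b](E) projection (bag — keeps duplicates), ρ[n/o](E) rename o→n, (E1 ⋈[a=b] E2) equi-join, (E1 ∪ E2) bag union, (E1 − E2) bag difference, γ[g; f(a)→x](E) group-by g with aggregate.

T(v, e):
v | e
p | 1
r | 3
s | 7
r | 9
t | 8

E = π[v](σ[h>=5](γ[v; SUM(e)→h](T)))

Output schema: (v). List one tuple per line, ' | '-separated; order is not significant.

Subexpression sizes:
  T → 5
  γ[v; SUM(e)→h](T) → 4
  σ[h>=5](γ[v; SUM(e)→h](T)) → 3
  π[v](σ[h>=5](γ[v; SUM(e)→h](T))) → 3

== RESULT ==
v
r
s
t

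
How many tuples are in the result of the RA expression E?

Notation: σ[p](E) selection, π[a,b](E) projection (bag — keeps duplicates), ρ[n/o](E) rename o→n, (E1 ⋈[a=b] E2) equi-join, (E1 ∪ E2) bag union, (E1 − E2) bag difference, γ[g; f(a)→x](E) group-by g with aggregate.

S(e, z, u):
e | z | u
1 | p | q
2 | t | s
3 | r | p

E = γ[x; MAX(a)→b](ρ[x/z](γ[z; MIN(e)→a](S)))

Subexpression sizes:
  S → 3
  γ[z; MIN(e)→a](S) → 3
  ρ[x/z](γ[z; MIN(e)→a](S)) → 3
  γ[x; MAX(a)→b](ρ[x/z](γ[z; MIN(e)→a](S))) → 3

|E| = 3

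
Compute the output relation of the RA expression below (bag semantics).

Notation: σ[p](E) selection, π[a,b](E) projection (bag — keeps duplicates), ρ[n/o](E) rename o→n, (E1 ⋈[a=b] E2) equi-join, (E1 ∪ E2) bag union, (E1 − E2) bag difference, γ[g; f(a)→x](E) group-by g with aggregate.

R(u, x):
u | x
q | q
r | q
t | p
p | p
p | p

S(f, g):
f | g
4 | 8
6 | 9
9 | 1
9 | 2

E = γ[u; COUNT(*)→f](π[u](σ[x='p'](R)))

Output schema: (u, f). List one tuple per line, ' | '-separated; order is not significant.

Per-node cardinality:
  R → 5
  σ[x='p'](R) → 3
  π[u](σ[x='p'](R)) → 3
  γ[u; COUNT(*)→f](π[u](σ[x='p'](R))) → 2

== RESULT ==
u | f
p | 2
t | 1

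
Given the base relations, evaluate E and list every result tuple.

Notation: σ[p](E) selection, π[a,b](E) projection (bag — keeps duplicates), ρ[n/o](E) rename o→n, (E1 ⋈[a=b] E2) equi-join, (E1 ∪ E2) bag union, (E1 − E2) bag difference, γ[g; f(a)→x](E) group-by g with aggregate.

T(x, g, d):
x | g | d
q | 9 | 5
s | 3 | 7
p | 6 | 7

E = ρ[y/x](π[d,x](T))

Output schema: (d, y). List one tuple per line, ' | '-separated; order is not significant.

Row counts bottom-up:
  T → 3
  π[d,x](T) → 3
  ρ[y/x](π[d,x](T)) → 3

== RESULT ==
d | y
5 | q
7 | p
7 | s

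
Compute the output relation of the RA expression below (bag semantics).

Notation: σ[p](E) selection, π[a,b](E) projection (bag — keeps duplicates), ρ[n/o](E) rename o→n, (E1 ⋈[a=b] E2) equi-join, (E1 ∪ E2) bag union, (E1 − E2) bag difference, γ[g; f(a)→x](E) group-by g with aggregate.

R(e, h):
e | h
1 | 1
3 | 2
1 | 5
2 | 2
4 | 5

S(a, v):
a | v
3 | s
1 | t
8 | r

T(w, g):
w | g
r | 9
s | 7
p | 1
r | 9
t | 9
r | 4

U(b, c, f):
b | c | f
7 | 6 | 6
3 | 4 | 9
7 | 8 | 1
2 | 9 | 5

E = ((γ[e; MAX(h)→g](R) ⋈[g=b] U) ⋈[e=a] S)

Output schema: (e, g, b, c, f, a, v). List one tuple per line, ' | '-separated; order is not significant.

Subexpression sizes:
  R → 5
  γ[e; MAX(h)→g](R) → 4
  U → 4
  (γ[e; MAX(h)→g](R) ⋈[g=b] U) → 2
  S → 3
  ((γ[e; MAX(h)→g](R) ⋈[g=b] U) ⋈[e=a] S) → 1

== RESULT ==
e | g | b | c | f | a | v
3 | 2 | 2 | 9 | 5 | 3 | s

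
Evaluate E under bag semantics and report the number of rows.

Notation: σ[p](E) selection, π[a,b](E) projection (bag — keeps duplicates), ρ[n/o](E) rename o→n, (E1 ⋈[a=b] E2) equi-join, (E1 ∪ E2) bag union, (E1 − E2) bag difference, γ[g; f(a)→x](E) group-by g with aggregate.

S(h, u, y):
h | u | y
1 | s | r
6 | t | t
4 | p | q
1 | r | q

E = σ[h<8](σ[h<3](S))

Subexpression sizes:
  S → 4
  σ[h<3](S) → 2
  σ[h<8](σ[h<3](S)) → 2

|E| = 2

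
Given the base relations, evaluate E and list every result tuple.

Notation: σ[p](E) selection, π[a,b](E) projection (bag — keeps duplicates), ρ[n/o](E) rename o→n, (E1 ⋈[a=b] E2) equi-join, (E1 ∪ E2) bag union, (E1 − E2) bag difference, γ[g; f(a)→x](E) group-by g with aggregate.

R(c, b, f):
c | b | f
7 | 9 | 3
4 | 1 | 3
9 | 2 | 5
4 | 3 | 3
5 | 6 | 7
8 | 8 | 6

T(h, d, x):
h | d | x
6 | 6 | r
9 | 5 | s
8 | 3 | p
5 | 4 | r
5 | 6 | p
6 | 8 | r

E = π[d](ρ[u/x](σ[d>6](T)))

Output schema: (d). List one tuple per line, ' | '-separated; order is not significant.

Stepwise |·|:
  T → 6
  σ[d>6](T) → 1
  ρ[u/x](σ[d>6](T)) → 1
  π[d](ρ[u/x](σ[d>6](T))) → 1

== RESULT ==
d
8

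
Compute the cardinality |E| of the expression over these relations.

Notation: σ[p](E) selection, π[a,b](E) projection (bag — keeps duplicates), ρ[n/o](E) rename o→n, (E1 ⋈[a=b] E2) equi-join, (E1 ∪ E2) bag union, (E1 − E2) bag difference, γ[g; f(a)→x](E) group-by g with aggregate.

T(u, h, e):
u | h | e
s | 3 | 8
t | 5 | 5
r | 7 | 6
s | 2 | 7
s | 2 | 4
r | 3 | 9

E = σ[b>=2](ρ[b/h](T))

Row counts bottom-up:
  T → 6
  ρ[b/h](T) → 6
  σ[b>=2](ρ[b/h](T)) → 6

|E| = 6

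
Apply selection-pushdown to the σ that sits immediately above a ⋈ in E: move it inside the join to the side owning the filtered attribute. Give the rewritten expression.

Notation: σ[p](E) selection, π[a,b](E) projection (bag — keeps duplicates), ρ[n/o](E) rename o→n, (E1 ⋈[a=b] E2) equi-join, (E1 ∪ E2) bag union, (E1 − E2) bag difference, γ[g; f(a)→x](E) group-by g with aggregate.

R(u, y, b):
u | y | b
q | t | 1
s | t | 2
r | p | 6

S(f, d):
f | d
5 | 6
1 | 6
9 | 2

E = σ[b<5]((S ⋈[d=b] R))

σ filters on b, owned by the right side.
E' = (S ⋈[d=b] σ[b<5](R))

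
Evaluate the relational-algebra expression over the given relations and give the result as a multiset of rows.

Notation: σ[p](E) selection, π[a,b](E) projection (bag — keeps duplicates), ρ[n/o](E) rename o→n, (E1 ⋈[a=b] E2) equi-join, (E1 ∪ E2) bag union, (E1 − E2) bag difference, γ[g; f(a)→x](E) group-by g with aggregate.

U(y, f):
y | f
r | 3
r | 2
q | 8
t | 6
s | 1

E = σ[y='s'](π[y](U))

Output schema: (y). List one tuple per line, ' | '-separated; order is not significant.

Subexpression sizes:
  U → 5
  π[y](U) → 5
  σ[y='s'](π[y](U)) → 1

== RESULT ==
y
s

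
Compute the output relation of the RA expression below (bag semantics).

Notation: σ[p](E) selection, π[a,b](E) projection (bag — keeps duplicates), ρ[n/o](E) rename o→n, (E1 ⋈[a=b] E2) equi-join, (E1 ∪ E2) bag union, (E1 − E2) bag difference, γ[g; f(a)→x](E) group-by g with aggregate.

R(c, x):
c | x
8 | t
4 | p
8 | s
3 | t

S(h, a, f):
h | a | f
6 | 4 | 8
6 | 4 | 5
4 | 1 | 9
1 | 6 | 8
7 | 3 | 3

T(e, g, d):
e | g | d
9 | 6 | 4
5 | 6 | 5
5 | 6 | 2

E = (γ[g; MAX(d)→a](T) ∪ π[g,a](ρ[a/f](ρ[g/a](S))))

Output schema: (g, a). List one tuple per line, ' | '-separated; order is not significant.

Per-node cardinality:
  T → 3
  γ[g; MAX(d)→a](T) → 1
  S → 5
  ρ[g/a](S) → 5
  ρ[a/f](ρ[g/a](S)) → 5
  π[g,a](ρ[a/f](ρ[g/a](S))) → 5
  (γ[g; MAX(d)→a](T) ∪ π[g,a](ρ[a/f](ρ[g/a](S)))) → 6

== RESULT ==
g | a
1 | 9
3 | 3
4 | 5
4 | 8
6 | 5
6 | 8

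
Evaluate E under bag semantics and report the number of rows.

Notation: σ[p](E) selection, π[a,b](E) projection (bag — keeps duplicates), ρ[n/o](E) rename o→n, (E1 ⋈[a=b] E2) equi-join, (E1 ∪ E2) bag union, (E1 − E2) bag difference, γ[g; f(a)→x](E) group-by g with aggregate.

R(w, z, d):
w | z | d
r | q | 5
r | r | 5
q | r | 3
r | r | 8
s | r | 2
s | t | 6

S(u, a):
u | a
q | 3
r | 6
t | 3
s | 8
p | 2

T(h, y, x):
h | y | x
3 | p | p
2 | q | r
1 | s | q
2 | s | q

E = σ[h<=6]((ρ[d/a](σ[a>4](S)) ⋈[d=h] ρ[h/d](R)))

Subexpression sizes:
  S → 5
  σ[a>4](S) → 2
  ρ[d/a](σ[a>4](S)) → 2
  R → 6
  ρ[h/d](R) → 6
  (ρ[d/a](σ[a>4](S)) ⋈[d=h] ρ[h/d](R)) → 2
  σ[h<=6]((ρ[d/a](σ[a>4](S)) ⋈[d=h] ρ[h/d](R))) → 1

|E| = 1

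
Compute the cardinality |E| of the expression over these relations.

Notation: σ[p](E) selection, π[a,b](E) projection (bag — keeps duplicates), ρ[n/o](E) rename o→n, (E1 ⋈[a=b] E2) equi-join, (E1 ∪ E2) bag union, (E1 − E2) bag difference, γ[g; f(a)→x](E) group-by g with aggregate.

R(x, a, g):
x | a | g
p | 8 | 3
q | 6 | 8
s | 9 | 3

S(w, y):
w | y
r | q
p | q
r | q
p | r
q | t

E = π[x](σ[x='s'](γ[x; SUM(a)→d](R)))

Row counts bottom-up:
  R → 3
  γ[x; SUM(a)→d](R) → 3
  σ[x='s'](γ[x; SUM(a)→d](R)) → 1
  π[x](σ[x='s'](γ[x; SUM(a)→d](R))) → 1

|E| = 1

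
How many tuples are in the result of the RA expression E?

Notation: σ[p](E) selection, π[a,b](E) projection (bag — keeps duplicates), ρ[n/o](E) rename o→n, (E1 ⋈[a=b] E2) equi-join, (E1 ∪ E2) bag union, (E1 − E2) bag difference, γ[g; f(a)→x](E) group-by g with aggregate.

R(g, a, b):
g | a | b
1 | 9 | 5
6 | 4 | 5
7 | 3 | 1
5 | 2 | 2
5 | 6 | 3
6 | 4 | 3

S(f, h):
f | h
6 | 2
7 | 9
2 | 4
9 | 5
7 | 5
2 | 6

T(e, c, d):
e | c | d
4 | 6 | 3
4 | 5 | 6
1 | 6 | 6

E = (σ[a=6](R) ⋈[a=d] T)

Row counts bottom-up:
  R → 6
  σ[a=6](R) → 1
  T → 3
  (σ[a=6](R) ⋈[a=d] T) → 2

|E| = 2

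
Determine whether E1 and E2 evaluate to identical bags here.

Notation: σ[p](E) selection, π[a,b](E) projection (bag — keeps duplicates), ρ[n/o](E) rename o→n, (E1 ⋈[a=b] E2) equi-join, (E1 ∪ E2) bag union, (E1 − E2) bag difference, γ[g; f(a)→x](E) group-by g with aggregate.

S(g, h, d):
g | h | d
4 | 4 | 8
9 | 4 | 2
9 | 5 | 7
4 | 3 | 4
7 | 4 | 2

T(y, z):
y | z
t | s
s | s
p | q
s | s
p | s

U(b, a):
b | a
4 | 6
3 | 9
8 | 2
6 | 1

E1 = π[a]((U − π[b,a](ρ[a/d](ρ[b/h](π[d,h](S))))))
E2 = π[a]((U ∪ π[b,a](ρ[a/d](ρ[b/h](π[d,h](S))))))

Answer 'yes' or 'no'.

E1 stepwise |·|:
  U → 4
  S → 5
  π[d,h](S) → 5
  ρ[b/h](π[d,h](S)) → 5
  ρ[a/d](ρ[b/h](π[d,h](S))) → 5
  π[b,a](ρ[a/d](ρ[b/h](π[d,h](S)))) → 5
  (U − π[b,a](ρ[a/d](ρ[b/h](π[d,h](S))))) → 4
  π[a]((U − π[b,a](ρ[a/d](ρ[b/h](π[d,h](S)))))) → 4
E2 stepwise |·|:
  U → 4
  S → 5
  π[d,h](S) → 5
  ρ[b/h](π[d,h](S)) → 5
  ρ[a/d](ρ[b/h](π[d,h](S))) → 5
  π[b,a](ρ[a/d](ρ[b/h](π[d,h](S)))) → 5
  (U ∪ π[b,a](ρ[a/d](ρ[b/h](π[d,h](S))))) → 9
  π[a]((U ∪ π[b,a](ρ[a/d](ρ[b/h](π[d,h](S)))))) → 9

E1 result:
a
1
2
6
9
E2 result:
a
1
2
2
2
4
6
7
8
9
Witness: (2,) appears 1× in E1 but 3× in E2.

no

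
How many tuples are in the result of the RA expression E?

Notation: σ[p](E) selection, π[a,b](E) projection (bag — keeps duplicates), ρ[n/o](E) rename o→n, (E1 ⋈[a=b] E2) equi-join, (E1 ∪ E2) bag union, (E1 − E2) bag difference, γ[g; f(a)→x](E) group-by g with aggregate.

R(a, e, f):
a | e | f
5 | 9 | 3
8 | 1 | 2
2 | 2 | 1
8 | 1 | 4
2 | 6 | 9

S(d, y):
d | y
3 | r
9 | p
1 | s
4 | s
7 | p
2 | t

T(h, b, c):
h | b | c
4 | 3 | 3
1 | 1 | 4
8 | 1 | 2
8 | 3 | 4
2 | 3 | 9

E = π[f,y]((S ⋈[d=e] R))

Stepwise |·|:
  S → 6
  R → 5
  (S ⋈[d=e] R) → 4
  π[f,y]((S ⋈[d=e] R)) → 4

|E| = 4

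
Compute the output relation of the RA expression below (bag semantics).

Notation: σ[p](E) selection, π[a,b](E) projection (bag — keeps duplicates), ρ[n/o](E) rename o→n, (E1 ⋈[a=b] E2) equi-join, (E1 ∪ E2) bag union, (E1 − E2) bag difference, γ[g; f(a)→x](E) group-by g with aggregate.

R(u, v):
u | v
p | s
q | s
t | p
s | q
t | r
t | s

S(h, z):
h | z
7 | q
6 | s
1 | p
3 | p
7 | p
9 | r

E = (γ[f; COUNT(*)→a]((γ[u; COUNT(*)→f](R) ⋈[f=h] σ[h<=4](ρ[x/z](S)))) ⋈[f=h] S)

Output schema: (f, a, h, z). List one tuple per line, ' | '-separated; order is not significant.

Per-node cardinality:
  R → 6
  γ[u; COUNT(*)→f](R) → 4
  S → 6
  ρ[x/z](S) → 6
  σ[h<=4](ρ[x/z](S)) → 2
  (γ[u; COUNT(*)→f](R) ⋈[f=h] σ[h<=4](ρ[x/z](S))) → 4
  γ[f; COUNT(*)→a]((γ[u; COUNT(*)→f](R) ⋈[f=h] σ[h<=4](ρ[x/z](S)))) → 2
  S → 6
  (γ[f; COUNT(*)→a]((γ[u; COUNT(*)→f](R) ⋈[f=h] σ[h<=4](ρ[x/z](S)))) ⋈[f=h] S) → 2

== RESULT ==
f | a | h | z
1 | 3 | 1 | p
3 | 1 | 3 | p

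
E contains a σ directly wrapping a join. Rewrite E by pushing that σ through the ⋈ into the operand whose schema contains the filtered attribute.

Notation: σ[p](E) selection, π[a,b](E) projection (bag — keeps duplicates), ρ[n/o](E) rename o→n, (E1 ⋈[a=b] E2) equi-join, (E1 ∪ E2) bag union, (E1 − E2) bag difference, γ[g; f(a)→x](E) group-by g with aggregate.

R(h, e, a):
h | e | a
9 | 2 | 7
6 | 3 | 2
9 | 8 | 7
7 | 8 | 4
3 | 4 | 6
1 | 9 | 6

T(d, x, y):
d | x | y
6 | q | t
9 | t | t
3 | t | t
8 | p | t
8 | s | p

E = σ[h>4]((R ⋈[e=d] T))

σ filters on h, owned by the left side.
E' = (σ[h>4](R) ⋈[e=d] T)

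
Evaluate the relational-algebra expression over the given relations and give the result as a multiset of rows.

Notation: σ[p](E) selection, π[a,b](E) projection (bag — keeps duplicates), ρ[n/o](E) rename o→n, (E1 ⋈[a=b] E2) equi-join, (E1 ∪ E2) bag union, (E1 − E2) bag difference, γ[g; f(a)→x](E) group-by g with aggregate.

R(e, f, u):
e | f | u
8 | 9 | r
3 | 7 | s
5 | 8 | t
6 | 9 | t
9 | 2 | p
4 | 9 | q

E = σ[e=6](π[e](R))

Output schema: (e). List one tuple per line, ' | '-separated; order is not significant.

Per-node cardinality:
  R → 6
  π[e](R) → 6
  σ[e=6](π[e](R)) → 1

== RESULT ==
e
6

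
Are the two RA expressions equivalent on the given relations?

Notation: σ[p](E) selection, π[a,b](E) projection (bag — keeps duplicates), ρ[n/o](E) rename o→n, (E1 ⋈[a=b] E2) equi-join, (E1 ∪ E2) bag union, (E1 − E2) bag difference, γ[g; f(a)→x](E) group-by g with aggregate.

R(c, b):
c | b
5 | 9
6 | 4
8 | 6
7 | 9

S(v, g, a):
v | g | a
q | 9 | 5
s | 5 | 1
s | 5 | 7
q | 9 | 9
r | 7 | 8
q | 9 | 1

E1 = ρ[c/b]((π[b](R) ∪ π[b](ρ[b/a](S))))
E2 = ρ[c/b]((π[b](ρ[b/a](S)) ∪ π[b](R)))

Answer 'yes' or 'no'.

E1 stepwise |·|:
  R → 4
  π[b](R) → 4
  S → 6
  ρ[b/a](S) → 6
  π[b](ρ[b/a](S)) → 6
  (π[b](R) ∪ π[b](ρ[b/a](S))) → 10
  ρ[c/b]((π[b](R) ∪ π[b](ρ[b/a](S)))) → 10
E2 stepwise |·|:
  S → 6
  ρ[b/a](S) → 6
  π[b](ρ[b/a](S)) → 6
  R → 4
  π[b](R) → 4
  (π[b](ρ[b/a](S)) ∪ π[b](R)) → 10
  ρ[c/b]((π[b](ρ[b/a](S)) ∪ π[b](R))) → 10

E1 and E2 produce the same multiset:
c
1
1
4
5
6
7
8
9
9
9

yes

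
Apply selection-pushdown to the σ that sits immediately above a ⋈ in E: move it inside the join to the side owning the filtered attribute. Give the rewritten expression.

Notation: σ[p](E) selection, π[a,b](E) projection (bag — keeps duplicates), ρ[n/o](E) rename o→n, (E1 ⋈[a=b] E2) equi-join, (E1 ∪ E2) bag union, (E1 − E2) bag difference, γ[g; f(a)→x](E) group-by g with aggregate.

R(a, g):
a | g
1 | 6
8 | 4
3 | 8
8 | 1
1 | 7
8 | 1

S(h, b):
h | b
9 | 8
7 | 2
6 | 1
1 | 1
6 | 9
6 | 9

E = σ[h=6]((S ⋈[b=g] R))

σ filters on h, owned by the left side.
E' = (σ[h=6](S) ⋈[b=g] R)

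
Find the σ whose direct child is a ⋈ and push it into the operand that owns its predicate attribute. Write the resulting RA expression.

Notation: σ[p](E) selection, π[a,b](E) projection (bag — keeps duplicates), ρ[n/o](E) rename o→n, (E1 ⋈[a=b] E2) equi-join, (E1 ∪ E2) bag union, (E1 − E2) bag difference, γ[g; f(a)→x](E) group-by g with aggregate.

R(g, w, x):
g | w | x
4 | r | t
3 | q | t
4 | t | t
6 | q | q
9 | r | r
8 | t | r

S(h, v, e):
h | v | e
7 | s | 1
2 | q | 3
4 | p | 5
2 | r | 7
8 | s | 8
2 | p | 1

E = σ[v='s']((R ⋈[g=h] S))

σ filters on v, owned by the right side.
E' = (R ⋈[g=h] σ[v='s'](S))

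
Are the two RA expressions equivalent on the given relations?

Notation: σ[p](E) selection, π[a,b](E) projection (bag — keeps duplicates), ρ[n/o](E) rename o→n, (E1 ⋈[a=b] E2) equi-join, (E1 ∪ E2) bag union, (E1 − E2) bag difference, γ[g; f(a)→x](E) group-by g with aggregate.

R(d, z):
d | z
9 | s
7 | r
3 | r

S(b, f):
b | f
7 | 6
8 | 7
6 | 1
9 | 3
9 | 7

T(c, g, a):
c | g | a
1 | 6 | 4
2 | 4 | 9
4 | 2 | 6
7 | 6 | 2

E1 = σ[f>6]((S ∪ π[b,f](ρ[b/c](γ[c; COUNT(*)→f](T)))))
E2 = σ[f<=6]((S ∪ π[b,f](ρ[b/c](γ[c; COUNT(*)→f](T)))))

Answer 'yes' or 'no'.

E1 subexpression sizes:
  S → 5
  T → 4
  γ[c; COUNT(*)→f](T) → 4
  ρ[b/c](γ[c; COUNT(*)→f](T)) → 4
  π[b,f](ρ[b/c](γ[c; COUNT(*)→f](T))) → 4
  (S ∪ π[b,f](ρ[b/c](γ[c; COUNT(*)→f](T)))) → 9
  σ[f>6]((S ∪ π[b,f](ρ[b/c](γ[c; COUNT(*)→f](T))))) → 2
E2 subexpression sizes:
  S → 5
  T → 4
  γ[c; COUNT(*)→f](T) → 4
  ρ[b/c](γ[c; COUNT(*)→f](T)) → 4
  π[b,f](ρ[b/c](γ[c; COUNT(*)→f](T))) → 4
  (S ∪ π[b,f](ρ[b/c](γ[c; COUNT(*)→f](T)))) → 9
  σ[f<=6]((S ∪ π[b,f](ρ[b/c](γ[c; COUNT(*)→f](T))))) → 7

E1 result:
b | f
8 | 7
9 | 7
E2 result:
b | f
1 | 1
2 | 1
4 | 1
6 | 1
7 | 1
7 | 6
9 | 3
Witness: (7, 1) appears 0× in E1 but 1× in E2.

no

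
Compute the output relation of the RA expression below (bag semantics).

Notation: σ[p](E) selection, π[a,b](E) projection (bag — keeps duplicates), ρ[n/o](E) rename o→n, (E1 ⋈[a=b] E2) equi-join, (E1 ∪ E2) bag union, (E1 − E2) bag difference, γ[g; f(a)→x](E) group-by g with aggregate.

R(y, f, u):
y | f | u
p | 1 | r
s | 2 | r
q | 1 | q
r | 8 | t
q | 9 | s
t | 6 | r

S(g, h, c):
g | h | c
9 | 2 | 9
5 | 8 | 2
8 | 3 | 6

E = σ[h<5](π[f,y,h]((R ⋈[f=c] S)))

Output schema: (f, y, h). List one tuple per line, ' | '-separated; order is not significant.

Per-node cardinality:
  R → 6
  S → 3
  (R ⋈[f=c] S) → 3
  π[f,y,h]((R ⋈[f=c] S)) → 3
  σ[h<5](π[f,y,h]((R ⋈[f=c] S))) → 2

== RESULT ==
f | y | h
6 | t | 3
9 | q | 2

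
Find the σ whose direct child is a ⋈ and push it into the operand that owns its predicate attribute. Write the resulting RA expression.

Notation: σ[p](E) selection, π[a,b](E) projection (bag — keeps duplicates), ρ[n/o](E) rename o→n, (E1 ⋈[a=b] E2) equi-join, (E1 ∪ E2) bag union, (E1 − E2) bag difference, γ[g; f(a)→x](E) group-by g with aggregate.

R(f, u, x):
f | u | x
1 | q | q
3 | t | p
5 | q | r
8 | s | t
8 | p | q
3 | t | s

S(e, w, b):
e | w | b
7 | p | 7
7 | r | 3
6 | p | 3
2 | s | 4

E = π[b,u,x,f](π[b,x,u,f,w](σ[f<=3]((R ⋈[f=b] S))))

σ filters on f, owned by the left side.
E' = π[b,u,x,f](π[b,x,u,f,w]((σ[f<=3](R) ⋈[f=b] S)))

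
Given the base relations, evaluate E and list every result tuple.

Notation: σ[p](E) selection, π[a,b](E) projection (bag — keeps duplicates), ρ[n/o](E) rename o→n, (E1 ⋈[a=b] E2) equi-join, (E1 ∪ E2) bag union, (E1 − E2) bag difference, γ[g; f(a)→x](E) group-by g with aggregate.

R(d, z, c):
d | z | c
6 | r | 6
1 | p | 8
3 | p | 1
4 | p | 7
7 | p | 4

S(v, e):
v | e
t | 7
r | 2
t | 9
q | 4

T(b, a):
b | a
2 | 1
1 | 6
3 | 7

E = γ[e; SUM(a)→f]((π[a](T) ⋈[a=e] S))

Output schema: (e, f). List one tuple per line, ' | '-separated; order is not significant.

Subexpression sizes:
  T → 3
  π[a](T) → 3
  S → 4
  (π[a](T) ⋈[a=e] S) → 1
  γ[e; SUM(a)→f]((π[a](T) ⋈[a=e] S)) → 1

== RESULT ==
e | f
7 | 7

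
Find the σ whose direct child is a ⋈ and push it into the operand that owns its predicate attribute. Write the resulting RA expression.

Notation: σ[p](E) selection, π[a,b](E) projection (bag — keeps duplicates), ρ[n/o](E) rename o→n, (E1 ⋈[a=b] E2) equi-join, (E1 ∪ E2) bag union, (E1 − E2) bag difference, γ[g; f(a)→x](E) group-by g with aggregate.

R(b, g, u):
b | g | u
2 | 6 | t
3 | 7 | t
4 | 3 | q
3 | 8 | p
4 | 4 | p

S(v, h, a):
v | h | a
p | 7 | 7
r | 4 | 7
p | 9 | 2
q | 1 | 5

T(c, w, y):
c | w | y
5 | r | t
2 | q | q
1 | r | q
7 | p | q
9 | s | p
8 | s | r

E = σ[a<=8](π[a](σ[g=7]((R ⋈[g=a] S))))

σ filters on g, owned by the left side.
E' = σ[a<=8](π[a]((σ[g=7](R) ⋈[g=a] S)))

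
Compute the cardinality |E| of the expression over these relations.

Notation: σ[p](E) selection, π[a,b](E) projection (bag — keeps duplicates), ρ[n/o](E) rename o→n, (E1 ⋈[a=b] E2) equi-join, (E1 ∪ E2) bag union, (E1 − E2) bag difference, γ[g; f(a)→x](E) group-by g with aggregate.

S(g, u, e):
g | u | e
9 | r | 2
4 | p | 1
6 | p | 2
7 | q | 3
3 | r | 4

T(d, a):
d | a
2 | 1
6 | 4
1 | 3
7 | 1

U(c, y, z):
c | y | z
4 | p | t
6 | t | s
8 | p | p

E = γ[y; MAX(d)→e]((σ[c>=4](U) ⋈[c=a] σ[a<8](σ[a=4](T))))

Row counts bottom-up:
  U → 3
  σ[c>=4](U) → 3
  T → 4
  σ[a=4](T) → 1
  σ[a<8](σ[a=4](T)) → 1
  (σ[c>=4](U) ⋈[c=a] σ[a<8](σ[a=4](T))) → 1
  γ[y; MAX(d)→e]((σ[c>=4](U) ⋈[c=a] σ[a<8](σ[a=4](T)))) → 1

|E| = 1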